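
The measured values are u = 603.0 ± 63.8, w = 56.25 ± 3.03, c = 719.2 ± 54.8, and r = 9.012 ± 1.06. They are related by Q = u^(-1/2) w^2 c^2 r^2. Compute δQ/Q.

Products/powers → add relative errors in quadrature, weighted by exponent:
  (−½·δu/u)² = (-0.5×0.106)² = 0.00280;  (2·δw/w)² = (2×0.0539)² = 0.0116;  (2·δc/c)² = (2×0.0762)² = 0.0232;  (2·δr/r)² = (2×0.118)² = 0.0553
δQ/Q = √(0.0930) = 0.305

0.305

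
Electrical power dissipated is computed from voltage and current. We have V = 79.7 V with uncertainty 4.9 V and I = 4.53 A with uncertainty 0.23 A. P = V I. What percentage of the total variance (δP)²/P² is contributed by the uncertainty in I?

40.5%

(δP/P)² = (1·δV/V)² + (1·δI/I)²
  V term: (1×0.0615)² = 0.00378
  I term: (1×0.0508)² = 0.00258
Total = 0.00636. Share from I = 0.00258/0.00636 = 0.405.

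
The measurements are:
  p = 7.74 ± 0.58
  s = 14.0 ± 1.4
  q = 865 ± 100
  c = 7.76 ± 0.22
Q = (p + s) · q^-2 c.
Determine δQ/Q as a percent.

Let u = p + s = 21.7. δu = √(δp² + δs²) = √(0.336 + 1.96) = 1.52, so δu/u = 0.0697.
Q is then a monomial in u, q, c:
δQ/Q = √((δu/u)² + (-2·δq/q)² + (1·δc/c)²) = √(0.00486 + 0.0535 + 0.000804) = 0.243

24.3%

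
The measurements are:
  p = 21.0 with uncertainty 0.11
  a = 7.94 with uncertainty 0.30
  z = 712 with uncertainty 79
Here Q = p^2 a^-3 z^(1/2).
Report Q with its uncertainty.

23.5 ± 2.98

Relative error in a monomial: (δQ/Q)² = Σ (nᵢ · δxᵢ/xᵢ)².
  (2·δp/p)² = (2×0.00524)² = 0.000110;  (-3·δa/a)² = (-3×0.0378)² = 0.0128;  (½·δz/z)² = (0.5×0.111)² = 0.00308
δQ/Q = √(0.0160) = 0.127
Q = 23.5, so δQ = 0.127 × 23.5 = 2.98.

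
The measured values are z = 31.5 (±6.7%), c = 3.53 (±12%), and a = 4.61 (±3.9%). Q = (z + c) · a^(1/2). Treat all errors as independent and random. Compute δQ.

4.85

Let u = z + c = 35.0. δu = √(δz² + δc²) = √(4.45 + 0.179) = 2.15, so δu/u = 0.0614.
Q is then a monomial in u, a:
δQ/Q = √((δu/u)² + (½·δa/a)²) = √(0.00378 + 0.000380) = 0.0645
Q = 75.2, so δQ = 0.0645 × 75.2 = 4.85.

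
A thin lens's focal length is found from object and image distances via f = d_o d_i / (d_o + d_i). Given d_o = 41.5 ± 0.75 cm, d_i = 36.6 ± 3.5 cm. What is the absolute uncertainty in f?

1.00 cm

∂f/∂d_o = (d_i/(d_o+d_i))² = 0.220;  ∂f/∂d_i = (d_o/(d_o+d_i))² = 0.282
δf = √((∂f/∂d_o · δd_o)² + (∂f/∂d_i · δd_i)²) = √(0.0271 + 0.977) = 1.00 cm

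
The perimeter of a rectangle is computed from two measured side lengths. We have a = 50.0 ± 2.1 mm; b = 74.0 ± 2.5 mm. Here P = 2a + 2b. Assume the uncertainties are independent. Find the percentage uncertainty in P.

2.63%

For a sum/difference, combine absolute errors in quadrature:
  (2·δa)² = 17.6;  (2·δb)² = 25.0
δP = √(42.6) = 6.53 mm
P = 248 mm, so δP/P = 6.53/248 = 0.0263.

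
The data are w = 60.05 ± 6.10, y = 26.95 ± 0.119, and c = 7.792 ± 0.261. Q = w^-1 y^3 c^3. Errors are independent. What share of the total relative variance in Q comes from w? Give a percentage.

50.1%

(δQ/Q)² = (-1·δw/w)² + (3·δy/y)² + (3·δc/c)²
  w term: (-1×0.102)² = 0.0103
  y term: (3×0.00442)² = 0.000175
  c term: (3×0.0335)² = 0.0101
Total = 0.0206. Share from w = 0.0103/0.0206 = 0.501.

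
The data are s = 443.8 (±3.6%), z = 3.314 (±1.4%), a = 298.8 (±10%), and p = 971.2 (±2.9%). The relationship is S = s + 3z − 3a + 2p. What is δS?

107

Each term contributes (cᵢ δxᵢ)² to (δS)²:
  (δs)² = 255;  (3·δz)² = 0.0194;  (3·δa)² = 8040;  (2·δp)² = 3170
δS = √(11500) = 107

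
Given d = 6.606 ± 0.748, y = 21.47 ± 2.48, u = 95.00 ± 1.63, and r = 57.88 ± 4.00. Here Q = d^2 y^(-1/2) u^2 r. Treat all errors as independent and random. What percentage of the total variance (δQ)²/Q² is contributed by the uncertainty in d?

84.7%

(δQ/Q)² = (2·δd/d)² + (−½·δy/y)² + (2·δu/u)² + (1·δr/r)²
  d term: (2×0.113)² = 0.0513
  y term: (-0.5×0.116)² = 0.00334
  u term: (2×0.0172)² = 0.00118
  r term: (1×0.0691)² = 0.00478
Total = 0.0606. Share from d = 0.0513/0.0606 = 0.847.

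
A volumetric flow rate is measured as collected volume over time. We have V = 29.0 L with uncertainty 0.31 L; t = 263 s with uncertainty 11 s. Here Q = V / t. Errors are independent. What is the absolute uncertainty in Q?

For a monomial Q ∝ V, t^-1, fractional errors add in quadrature:
  (1·δV/V)² = (1×0.0107)² = 0.000114;  (-1·δt/t)² = (-1×0.0418)² = 0.00175
δQ/Q = √(0.00186) = 0.0432
Q = 0.110 L/s, so δQ = 0.0432 × 0.110 = 0.00476 L/s.

0.00476 L/s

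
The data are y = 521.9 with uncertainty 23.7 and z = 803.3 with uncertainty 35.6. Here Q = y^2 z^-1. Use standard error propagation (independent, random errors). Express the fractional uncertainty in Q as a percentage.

10.1%

Q is a product of powers, so relative uncertainties combine in quadrature:
  (2·δy/y)² = (2×0.0454)² = 0.00825;  (-1·δz/z)² = (-1×0.0443)² = 0.00196
δQ/Q = √(0.0102) = 0.101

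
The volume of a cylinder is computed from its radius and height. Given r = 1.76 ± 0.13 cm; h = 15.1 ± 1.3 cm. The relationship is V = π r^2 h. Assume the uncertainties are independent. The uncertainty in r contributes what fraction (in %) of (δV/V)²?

74.6%

(δV/V)² = (2·δr/r)² + (1·δh/h)²
  r term: (2×0.0739)² = 0.0218
  h term: (1×0.0861)² = 0.00741
Total = 0.0292. Share from r = 0.0218/0.0292 = 0.746.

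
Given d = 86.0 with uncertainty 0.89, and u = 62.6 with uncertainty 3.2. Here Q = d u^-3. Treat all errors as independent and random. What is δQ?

5.39e-05

Relative error in a monomial: (δQ/Q)² = Σ (nᵢ · δxᵢ/xᵢ)².
  (1·δd/d)² = (1×0.0103)² = 0.000107;  (-3·δu/u)² = (-3×0.0511)² = 0.0235
δQ/Q = √(0.0236) = 0.154
Q = 0.000351, so δQ = 0.154 × 0.000351 = 5.39e-05.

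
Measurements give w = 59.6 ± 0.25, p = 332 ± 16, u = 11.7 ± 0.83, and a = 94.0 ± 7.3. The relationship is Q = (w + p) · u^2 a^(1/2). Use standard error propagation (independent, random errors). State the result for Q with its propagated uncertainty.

(5.20 ± 0.793) × 10^5

Let h = w + p = 392. δh = √(δw² + δp²) = √(0.0625 + 256) = 16.0, so δh/h = 0.0409.
Q is then a monomial in h, u, a:
δQ/Q = √((δh/h)² + (2·δu/u)² + (½·δa/a)²) = √(0.00167 + 0.0201 + 0.00151) = 0.153
Q = 5.2e+05, so δQ = 0.153 × 5.2e+05 = 79300.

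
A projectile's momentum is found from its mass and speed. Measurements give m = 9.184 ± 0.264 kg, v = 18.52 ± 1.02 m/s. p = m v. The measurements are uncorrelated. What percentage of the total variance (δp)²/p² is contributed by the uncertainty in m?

21.4%

(δp/p)² = (1·δm/m)² + (1·δv/v)²
  m term: (1×0.0287)² = 0.000826
  v term: (1×0.0551)² = 0.00303
Total = 0.00386. Share from m = 0.000826/0.00386 = 0.214.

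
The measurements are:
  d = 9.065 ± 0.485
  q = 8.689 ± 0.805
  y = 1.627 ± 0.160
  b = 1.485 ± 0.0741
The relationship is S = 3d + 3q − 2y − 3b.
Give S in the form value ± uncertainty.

45.55 ± 2.85

Absolute uncertainties add in quadrature for a linear combination:
  (3·δd)² = 2.12;  (3·δq)² = 5.83;  (2·δy)² = 0.102;  (3·δb)² = 0.0494
δS = √(8.10) = 2.85
S = 45.55.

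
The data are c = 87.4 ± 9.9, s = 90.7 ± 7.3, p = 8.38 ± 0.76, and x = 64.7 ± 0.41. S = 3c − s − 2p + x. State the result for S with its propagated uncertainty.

219 ± 30.6

Absolute uncertainties add in quadrature for a linear combination:
  (3·δc)² = 882;  (δs)² = 53.3;  (2·δp)² = 2.31;  (δx)² = 0.168
δS = √(938) = 30.6
S = 219.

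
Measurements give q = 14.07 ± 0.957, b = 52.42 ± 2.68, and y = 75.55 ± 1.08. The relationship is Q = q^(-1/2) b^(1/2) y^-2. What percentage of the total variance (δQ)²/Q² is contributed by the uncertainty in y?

(δQ/Q)² = (−½·δq/q)² + (½·δb/b)² + (-2·δy/y)²
  q term: (-0.5×0.0680)² = 0.00116
  b term: (0.5×0.0511)² = 0.000653
  y term: (-2×0.0143)² = 0.000817
Total = 0.00263. Share from y = 0.000817/0.00263 = 0.311.

31.1%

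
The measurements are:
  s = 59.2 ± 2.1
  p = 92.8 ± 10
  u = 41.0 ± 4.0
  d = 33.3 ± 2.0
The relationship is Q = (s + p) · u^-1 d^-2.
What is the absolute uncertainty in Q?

0.000564

Let w = s + p = 152. δw = √(δs² + δp²) = √(4.41 + 100) = 10.2, so δw/w = 0.0672.
Q is then a monomial in w, u, d:
δQ/Q = √((δw/w)² + (-1·δu/u)² + (-2·δd/d)²) = √(0.00452 + 0.00952 + 0.0144) = 0.169
Q = 0.00334, so δQ = 0.169 × 0.00334 = 0.000564.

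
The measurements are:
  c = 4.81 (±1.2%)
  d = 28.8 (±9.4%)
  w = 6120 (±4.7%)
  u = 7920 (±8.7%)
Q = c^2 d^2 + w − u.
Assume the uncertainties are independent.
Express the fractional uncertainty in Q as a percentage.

21.4%

Let p = c^2·d^2 = 19200. δp/p = √((2·δc/c)² + (2·δd/d)²) = √(0.000576 + 0.0353) = 0.190, so δp = 3640.
Q = p + w − u: δQ = √(δp² + δw² + δu²) = √(1.32e+07 + 82700 + 4.75e+05) = 3710
Q = 17400, so δQ/Q = 3710/17400 = 0.214.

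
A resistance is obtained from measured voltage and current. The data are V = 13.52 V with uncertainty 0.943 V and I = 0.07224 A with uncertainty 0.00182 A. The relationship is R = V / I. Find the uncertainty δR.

13.9 Ω

R is a product of powers, so relative uncertainties combine in quadrature:
  (1·δV/V)² = (1×0.0697)² = 0.00486;  (-1·δI/I)² = (-1×0.0252)² = 0.000635
δR/R = √(0.00550) = 0.0742
R = 187.2 Ω, so δR = 0.0742 × 187.2 = 13.9 Ω.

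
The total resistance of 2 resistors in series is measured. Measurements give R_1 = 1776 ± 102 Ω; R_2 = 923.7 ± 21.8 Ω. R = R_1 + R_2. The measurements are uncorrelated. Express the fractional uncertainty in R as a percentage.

3.86%

Absolute uncertainties add in quadrature for a linear combination:
  (δR_1)² = 10400;  (δR_2)² = 475
δR = √(10900) = 104 Ω
R = 2700 Ω, so δR/R = 104/2700 = 0.0386.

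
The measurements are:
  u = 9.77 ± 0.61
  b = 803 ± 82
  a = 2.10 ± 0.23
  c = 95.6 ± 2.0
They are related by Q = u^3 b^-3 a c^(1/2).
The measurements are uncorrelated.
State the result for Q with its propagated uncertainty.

For a monomial Q ∝ u^3, b^-3, a, c^(1/2), fractional errors add in quadrature:
  (3·δu/u)² = (3×0.0624)² = 0.0351;  (-3·δb/b)² = (-3×0.102)² = 0.0939;  (1·δa/a)² = (1×0.110)² = 0.0120;  (½·δc/c)² = (0.5×0.0209)² = 0.000109
δQ/Q = √(0.141) = 0.376
Q = 3.7e-05, so δQ = 0.376 × 3.7e-05 = 1.39e-05.

(3.70 ± 1.39) × 10^-5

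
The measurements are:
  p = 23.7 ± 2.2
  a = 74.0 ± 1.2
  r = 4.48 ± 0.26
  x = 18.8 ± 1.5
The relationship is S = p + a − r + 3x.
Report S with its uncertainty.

Each term contributes (cᵢ δxᵢ)² to (δS)²:
  (δp)² = 4.84;  (δa)² = 1.44;  (δr)² = 0.0676;  (3·δx)² = 20.2
δS = √(26.6) = 5.16
S = 150.

150 ± 5.16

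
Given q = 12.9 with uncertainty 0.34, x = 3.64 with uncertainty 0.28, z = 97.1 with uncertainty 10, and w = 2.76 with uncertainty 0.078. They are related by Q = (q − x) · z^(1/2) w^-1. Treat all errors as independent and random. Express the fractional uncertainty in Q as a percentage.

7.56%

Let u = q − x = 9.26. δu = √(δq² + δx²) = √(0.116 + 0.0784) = 0.440, so δu/u = 0.0476.
Q is then a monomial in u, z, w:
δQ/Q = √((δu/u)² + (½·δz/z)² + (-1·δw/w)²) = √(0.00226 + 0.00265 + 0.000799) = 0.0756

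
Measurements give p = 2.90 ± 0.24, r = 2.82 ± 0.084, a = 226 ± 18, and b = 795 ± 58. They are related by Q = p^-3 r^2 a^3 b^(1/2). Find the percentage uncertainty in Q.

35.2%

For a monomial Q ∝ p^-3, r^2, a^3, b^(1/2), fractional errors add in quadrature:
  (-3·δp/p)² = (-3×0.0828)² = 0.0616;  (2·δr/r)² = (2×0.0298)² = 0.00355;  (3·δa/a)² = (3×0.0796)² = 0.0571;  (½·δb/b)² = (0.5×0.0730)² = 0.00133
δQ/Q = √(0.124) = 0.352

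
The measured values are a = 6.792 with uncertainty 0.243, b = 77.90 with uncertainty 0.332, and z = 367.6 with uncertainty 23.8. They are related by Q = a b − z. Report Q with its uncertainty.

161.5 ± 30.5

Let p = a·b = 529.1. δp/p = √((1·δa/a)² + (1·δb/b)²) = √(0.00128 + 1.82e-05) = 0.0360, so δp = 19.1.
Q = p − z: δQ = √(δp² + δz²) = √(363 + 566) = 30.5
Q = 161.5.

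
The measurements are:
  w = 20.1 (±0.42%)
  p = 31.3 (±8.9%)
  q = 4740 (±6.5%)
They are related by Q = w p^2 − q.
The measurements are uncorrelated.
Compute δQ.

3520

Let h = w·p^2 = 19700. δh/h = √((1·δw/w)² + (2·δp/p)²) = √(1.76e-05 + 0.0317) = 0.178, so δh = 3510.
Q = h − q: δQ = √(δh² + δq²) = √(1.23e+07 + 94900) = 3520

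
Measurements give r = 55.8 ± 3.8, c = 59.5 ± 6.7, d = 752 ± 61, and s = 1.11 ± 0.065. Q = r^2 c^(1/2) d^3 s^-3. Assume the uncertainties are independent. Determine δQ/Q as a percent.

Relative error in a monomial: (δQ/Q)² = Σ (nᵢ · δxᵢ/xᵢ)².
  (2·δr/r)² = (2×0.0681)² = 0.0186;  (½·δc/c)² = (0.5×0.113)² = 0.00317;  (3·δd/d)² = (3×0.0811)² = 0.0592;  (-3·δs/s)² = (-3×0.0586)² = 0.0309
δQ/Q = √(0.112) = 0.334

33.4%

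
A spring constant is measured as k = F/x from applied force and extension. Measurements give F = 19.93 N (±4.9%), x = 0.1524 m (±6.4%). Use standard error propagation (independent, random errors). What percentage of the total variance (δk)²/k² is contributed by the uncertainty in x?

63.0%

(δk/k)² = (1·δF/F)² + (-1·δx/x)²
  F term: (1×0.0490)² = 0.00240
  x term: (-1×0.0640)² = 0.00410
Total = 0.00650. Share from x = 0.00410/0.00650 = 0.630.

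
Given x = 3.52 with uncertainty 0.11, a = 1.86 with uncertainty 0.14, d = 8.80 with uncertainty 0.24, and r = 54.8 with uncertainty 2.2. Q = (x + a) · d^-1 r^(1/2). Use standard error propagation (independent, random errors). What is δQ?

Let u = x + a = 5.38. δu = √(δx² + δa²) = √(0.0121 + 0.0196) = 0.178, so δu/u = 0.0331.
Q is then a monomial in u, d, r:
δQ/Q = √((δu/u)² + (-1·δd/d)² + (½·δr/r)²) = √(0.00110 + 0.000744 + 0.000403) = 0.0473
Q = 4.53, so δQ = 0.0473 × 4.53 = 0.214.

0.214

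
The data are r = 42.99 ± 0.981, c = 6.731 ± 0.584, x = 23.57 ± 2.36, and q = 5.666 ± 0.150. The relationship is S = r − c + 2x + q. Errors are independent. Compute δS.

For a sum/difference, combine absolute errors in quadrature:
  (δr)² = 0.962;  (δc)² = 0.341;  (2·δx)² = 22.3;  (δq)² = 0.0225
δS = √(23.6) = 4.86

4.86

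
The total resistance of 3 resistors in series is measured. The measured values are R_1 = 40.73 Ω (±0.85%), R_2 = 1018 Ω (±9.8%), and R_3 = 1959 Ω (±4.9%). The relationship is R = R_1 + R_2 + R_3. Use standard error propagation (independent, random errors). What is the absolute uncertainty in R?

138 Ω

Sums and differences: (δR)² = Σ (cᵢ δxᵢ)².
  (δR_1)² = 0.120;  (δR_2)² = 9950;  (δR_3)² = 9210
δR = √(19200) = 138 Ω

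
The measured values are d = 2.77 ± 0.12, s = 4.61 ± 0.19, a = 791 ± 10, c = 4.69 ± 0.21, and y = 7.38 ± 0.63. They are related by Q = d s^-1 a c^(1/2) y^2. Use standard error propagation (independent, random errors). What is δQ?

10200

Each factor contributes (exponent × relative error)² to (δQ/Q)²:
  (1·δd/d)² = (1×0.0433)² = 0.00188;  (-1·δs/s)² = (-1×0.0412)² = 0.00170;  (1·δa/a)² = (1×0.0126)² = 0.000160;  (½·δc/c)² = (0.5×0.0448)² = 0.000501;  (2·δy/y)² = (2×0.0854)² = 0.0291
δQ/Q = √(0.0334) = 0.183
Q = 56100, so δQ = 0.183 × 56100 = 10200.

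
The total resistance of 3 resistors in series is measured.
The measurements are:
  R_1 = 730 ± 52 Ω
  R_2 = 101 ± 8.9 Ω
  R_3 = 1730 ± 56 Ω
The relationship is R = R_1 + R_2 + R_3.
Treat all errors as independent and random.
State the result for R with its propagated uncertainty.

2560 ± 76.9 Ω

Absolute uncertainties add in quadrature for a linear combination:
  (δR_1)² = 2700;  (δR_2)² = 79.2;  (δR_3)² = 3140
δR = √(5920) = 76.9 Ω
R = 2560 Ω.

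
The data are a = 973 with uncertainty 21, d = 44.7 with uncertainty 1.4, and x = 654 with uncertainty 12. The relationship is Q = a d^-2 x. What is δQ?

Relative error in a monomial: (δQ/Q)² = Σ (nᵢ · δxᵢ/xᵢ)².
  (1·δa/a)² = (1×0.0216)² = 0.000466;  (-2·δd/d)² = (-2×0.0313)² = 0.00392;  (1·δx/x)² = (1×0.0183)² = 0.000337
δQ/Q = √(0.00473) = 0.0687
Q = 318, so δQ = 0.0687 × 318 = 21.9.

21.9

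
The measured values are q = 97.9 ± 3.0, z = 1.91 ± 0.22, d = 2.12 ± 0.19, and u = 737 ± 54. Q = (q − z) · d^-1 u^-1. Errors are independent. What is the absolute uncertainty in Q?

Let w = q − z = 96.0. δw = √(δq² + δz²) = √(9.00 + 0.0484) = 3.01, so δw/w = 0.0313.
Q is then a monomial in w, d, u:
δQ/Q = √((δw/w)² + (-1·δd/d)² + (-1·δu/u)²) = √(0.000982 + 0.00803 + 0.00537) = 0.120
Q = 0.0614, so δQ = 0.120 × 0.0614 = 0.00737.

0.00737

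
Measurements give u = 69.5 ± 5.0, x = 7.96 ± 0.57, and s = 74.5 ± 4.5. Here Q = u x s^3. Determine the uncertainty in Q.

For a monomial Q ∝ u, x, s^3, fractional errors add in quadrature:
  (1·δu/u)² = (1×0.0719)² = 0.00518;  (1·δx/x)² = (1×0.0716)² = 0.00513;  (3·δs/s)² = (3×0.0604)² = 0.0328
δQ/Q = √(0.0431) = 0.208
Q = 2.29e+08, so δQ = 0.208 × 2.29e+08 = 4.75e+07.

4.75e+07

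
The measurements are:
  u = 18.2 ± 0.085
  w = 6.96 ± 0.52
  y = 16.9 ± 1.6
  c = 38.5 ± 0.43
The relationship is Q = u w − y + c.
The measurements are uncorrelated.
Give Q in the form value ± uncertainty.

Let p = u·w = 127. δp/p = √((1·δu/u)² + (1·δw/w)²) = √(2.18e-05 + 0.00558) = 0.0749, so δp = 9.48.
Q = p − y + c: δQ = √(δp² + δy² + δc²) = √(89.9 + 2.56 + 0.185) = 9.63
Q = 148.

148 ± 9.63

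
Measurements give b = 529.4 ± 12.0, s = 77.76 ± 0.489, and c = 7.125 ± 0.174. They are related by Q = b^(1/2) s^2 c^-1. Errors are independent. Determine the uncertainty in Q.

580

Relative error in a monomial: (δQ/Q)² = Σ (nᵢ · δxᵢ/xᵢ)².
  (½·δb/b)² = (0.5×0.0227)² = 0.000128;  (2·δs/s)² = (2×0.00629)² = 0.000158;  (-1·δc/c)² = (-1×0.0244)² = 0.000596
δQ/Q = √(0.000883) = 0.0297
Q = 19530, so δQ = 0.0297 × 19530 = 580.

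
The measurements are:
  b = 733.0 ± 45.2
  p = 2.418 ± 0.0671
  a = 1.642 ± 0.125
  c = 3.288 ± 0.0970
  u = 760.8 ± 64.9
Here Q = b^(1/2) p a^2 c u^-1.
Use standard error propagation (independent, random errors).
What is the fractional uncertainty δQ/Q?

Each factor contributes (exponent × relative error)² to (δQ/Q)²:
  (½·δb/b)² = (0.5×0.0617)² = 0.000951;  (1·δp/p)² = (1×0.0278)² = 0.000770;  (2·δa/a)² = (2×0.0761)² = 0.0232;  (1·δc/c)² = (1×0.0295)² = 0.000870;  (-1·δu/u)² = (-1×0.0853)² = 0.00728
δQ/Q = √(0.0330) = 0.182

0.182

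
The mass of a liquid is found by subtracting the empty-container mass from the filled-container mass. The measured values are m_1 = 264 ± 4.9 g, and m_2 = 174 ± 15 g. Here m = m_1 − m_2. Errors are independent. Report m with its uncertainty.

90.0 ± 15.8 g

Sums and differences: (δm)² = Σ (cᵢ δxᵢ)².
  (δm_1)² = 24.0;  (δm_2)² = 225
δm = √(249) = 15.8 g
m = 90.0 g.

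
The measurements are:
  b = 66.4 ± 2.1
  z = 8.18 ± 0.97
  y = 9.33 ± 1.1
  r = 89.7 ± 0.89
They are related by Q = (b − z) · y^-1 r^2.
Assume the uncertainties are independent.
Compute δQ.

6330

Let u = b − z = 58.2. δu = √(δb² + δz²) = √(4.41 + 0.941) = 2.31, so δu/u = 0.0397.
Q is then a monomial in u, y, r:
δQ/Q = √((δu/u)² + (-1·δy/y)² + (2·δr/r)²) = √(0.00158 + 0.0139 + 0.000394) = 0.126
Q = 50200, so δQ = 0.126 × 50200 = 6330.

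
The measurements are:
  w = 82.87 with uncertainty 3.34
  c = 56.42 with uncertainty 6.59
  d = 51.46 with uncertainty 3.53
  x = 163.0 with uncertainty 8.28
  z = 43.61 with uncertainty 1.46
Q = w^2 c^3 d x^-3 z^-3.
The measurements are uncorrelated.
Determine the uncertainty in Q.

Q is a product of powers, so relative uncertainties combine in quadrature:
  (2·δw/w)² = (2×0.0403)² = 0.00650;  (3·δc/c)² = (3×0.117)² = 0.123;  (1·δd/d)² = (1×0.0686)² = 0.00471;  (-3·δx/x)² = (-3×0.0508)² = 0.0232;  (-3·δz/z)² = (-3×0.0335)² = 0.0101
δQ/Q = √(0.167) = 0.409
Q = 0.1767, so δQ = 0.409 × 0.1767 = 0.0723.

0.0723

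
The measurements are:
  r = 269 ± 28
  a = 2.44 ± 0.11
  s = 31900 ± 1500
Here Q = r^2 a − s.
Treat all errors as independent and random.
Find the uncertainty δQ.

Let p = r^2·a = 1.77e+05. δp/p = √((2·δr/r)² + (1·δa/a)²) = √(0.0433 + 0.00203) = 0.213, so δp = 37600.
Q = p − s: δQ = √(δp² + δs²) = √(1.41e+09 + 2.25e+06) = 37600

37600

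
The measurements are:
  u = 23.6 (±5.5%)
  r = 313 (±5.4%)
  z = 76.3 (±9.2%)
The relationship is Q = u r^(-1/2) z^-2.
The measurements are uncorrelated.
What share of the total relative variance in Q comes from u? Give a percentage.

(δQ/Q)² = (1·δu/u)² + (−½·δr/r)² + (-2·δz/z)²
  u term: (1×0.0550)² = 0.00302
  r term: (-0.5×0.0540)² = 0.000729
  z term: (-2×0.0920)² = 0.0339
Total = 0.0376. Share from u = 0.00302/0.0376 = 0.0804.

8.04%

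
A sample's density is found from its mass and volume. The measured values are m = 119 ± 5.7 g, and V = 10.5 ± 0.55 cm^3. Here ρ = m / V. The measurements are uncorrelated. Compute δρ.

Since ρ is a product/quotient, work with relative uncertainties:
  (1·δm/m)² = (1×0.0479)² = 0.00229;  (-1·δV/V)² = (-1×0.0524)² = 0.00274
δρ/ρ = √(0.00504) = 0.0710
ρ = 11.3 g/cm^3, so δρ = 0.0710 × 11.3 = 0.804 g/cm^3.

0.804 g/cm^3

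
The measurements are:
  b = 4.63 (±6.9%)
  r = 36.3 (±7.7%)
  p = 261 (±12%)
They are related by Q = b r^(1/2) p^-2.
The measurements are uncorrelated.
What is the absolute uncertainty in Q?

0.000103

Products/powers → add relative errors in quadrature, weighted by exponent:
  (1·δb/b)² = (1×0.0690)² = 0.00476;  (½·δr/r)² = (0.5×0.0770)² = 0.00148;  (-2·δp/p)² = (-2×0.120)² = 0.0576
δQ/Q = √(0.0638) = 0.253
Q = 0.000409, so δQ = 0.253 × 0.000409 = 0.000103.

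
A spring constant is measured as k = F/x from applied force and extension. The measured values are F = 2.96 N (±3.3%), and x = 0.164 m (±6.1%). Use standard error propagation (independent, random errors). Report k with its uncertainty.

18.0 ± 1.25 N/m

Relative error in a monomial: (δk/k)² = Σ (nᵢ · δxᵢ/xᵢ)².
  (1·δF/F)² = (1×0.0330)² = 0.00109;  (-1·δx/x)² = (-1×0.0610)² = 0.00372
δk/k = √(0.00481) = 0.0694
k = 18.0 N/m, so δk = 0.0694 × 18.0 = 1.25 N/m.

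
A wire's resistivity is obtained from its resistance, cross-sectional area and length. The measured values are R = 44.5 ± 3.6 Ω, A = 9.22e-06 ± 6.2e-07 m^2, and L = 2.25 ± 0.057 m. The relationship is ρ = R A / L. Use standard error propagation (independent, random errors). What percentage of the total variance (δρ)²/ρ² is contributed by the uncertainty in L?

(δρ/ρ)² = (1·δR/R)² + (1·δA/A)² + (-1·δL/L)²
  R term: (1×0.0809)² = 0.00654
  A term: (1×0.0672)² = 0.00452
  L term: (-1×0.0253)² = 0.000642
Total = 0.0117. Share from L = 0.000642/0.0117 = 0.0548.

5.48%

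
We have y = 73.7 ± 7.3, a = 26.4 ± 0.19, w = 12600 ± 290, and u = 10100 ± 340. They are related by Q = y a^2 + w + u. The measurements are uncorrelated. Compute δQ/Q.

0.0697

Let p = y·a^2 = 51400. δp/p = √((1·δy/y)² + (2·δa/a)²) = √(0.00981 + 0.000207) = 0.100, so δp = 5140.
Q = p + w + u: δQ = √(δp² + δw² + δu²) = √(2.64e+07 + 84100 + 1.16e+05) = 5160
Q = 74100, so δQ/Q = 5160/74100 = 0.0697.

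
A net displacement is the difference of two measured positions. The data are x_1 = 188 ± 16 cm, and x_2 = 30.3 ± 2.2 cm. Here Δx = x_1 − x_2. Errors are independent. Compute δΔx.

16.2 cm

Sums and differences: (δΔx)² = Σ (cᵢ δxᵢ)².
  (δx_1)² = 256;  (δx_2)² = 4.84
δΔx = √(261) = 16.2 cm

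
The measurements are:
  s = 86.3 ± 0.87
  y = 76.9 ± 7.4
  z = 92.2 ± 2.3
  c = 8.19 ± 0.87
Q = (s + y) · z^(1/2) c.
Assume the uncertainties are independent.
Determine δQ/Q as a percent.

Let u = s + y = 163. δu = √(δs² + δy²) = √(0.757 + 54.8) = 7.45, so δu/u = 0.0457.
Q is then a monomial in u, z, c:
δQ/Q = √((δu/u)² + (½·δz/z)² + (1·δc/c)²) = √(0.00208 + 0.000156 + 0.0113) = 0.116

11.6%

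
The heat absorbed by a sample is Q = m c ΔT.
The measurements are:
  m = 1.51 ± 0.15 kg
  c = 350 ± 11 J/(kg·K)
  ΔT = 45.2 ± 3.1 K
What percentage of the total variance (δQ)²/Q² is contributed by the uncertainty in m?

63.4%

(δQ/Q)² = (1·δm/m)² + (1·δc/c)² + (1·δΔT/ΔT)²
  m term: (1×0.0993)² = 0.00987
  c term: (1×0.0314)² = 0.000988
  ΔT term: (1×0.0686)² = 0.00470
Total = 0.0156. Share from m = 0.00987/0.0156 = 0.634.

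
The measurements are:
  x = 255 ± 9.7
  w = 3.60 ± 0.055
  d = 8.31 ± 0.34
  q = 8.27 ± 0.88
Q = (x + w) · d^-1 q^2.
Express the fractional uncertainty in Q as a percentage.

Let u = x + w = 259. δu = √(δx² + δw²) = √(94.1 + 0.00302) = 9.70, so δu/u = 0.0375.
Q is then a monomial in u, d, q:
δQ/Q = √((δu/u)² + (-1·δd/d)² + (2·δq/q)²) = √(0.00141 + 0.00167 + 0.0453) = 0.220

22.0%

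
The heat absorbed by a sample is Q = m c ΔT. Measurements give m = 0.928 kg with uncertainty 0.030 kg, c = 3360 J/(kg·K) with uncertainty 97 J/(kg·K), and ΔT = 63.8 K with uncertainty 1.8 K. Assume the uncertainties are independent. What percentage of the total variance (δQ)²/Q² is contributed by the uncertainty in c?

(δQ/Q)² = (1·δm/m)² + (1·δc/c)² + (1·δΔT/ΔT)²
  m term: (1×0.0323)² = 0.00105
  c term: (1×0.0289)² = 0.000833
  ΔT term: (1×0.0282)² = 0.000796
Total = 0.00267. Share from c = 0.000833/0.00267 = 0.312.

31.2%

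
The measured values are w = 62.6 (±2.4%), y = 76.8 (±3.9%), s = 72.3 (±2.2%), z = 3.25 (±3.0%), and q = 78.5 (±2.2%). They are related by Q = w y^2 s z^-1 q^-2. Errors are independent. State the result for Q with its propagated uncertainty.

Relative error in a monomial: (δQ/Q)² = Σ (nᵢ · δxᵢ/xᵢ)².
  (1·δw/w)² = (1×0.0240)² = 0.000576;  (2·δy/y)² = (2×0.0390)² = 0.00608;  (1·δs/s)² = (1×0.0220)² = 0.000484;  (-1·δz/z)² = (-1×0.0300)² = 0.000900;  (-2·δq/q)² = (-2×0.0220)² = 0.00194
δQ/Q = √(0.00998) = 0.0999
Q = 1330, so δQ = 0.0999 × 1330 = 133.

1330 ± 133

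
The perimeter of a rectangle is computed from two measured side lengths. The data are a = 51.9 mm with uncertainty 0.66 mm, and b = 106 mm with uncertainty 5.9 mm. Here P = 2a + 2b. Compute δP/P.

0.0376

P is a linear combination, so absolute uncertainties add in quadrature:
  (2·δa)² = 1.74;  (2·δb)² = 139
δP = √(141) = 11.9 mm
P = 316 mm, so δP/P = 11.9/316 = 0.0376.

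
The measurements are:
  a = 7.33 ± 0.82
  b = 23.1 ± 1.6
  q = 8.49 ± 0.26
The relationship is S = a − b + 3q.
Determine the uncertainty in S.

1.96

Absolute uncertainties add in quadrature for a linear combination:
  (δa)² = 0.672;  (δb)² = 2.56;  (3·δq)² = 0.608
δS = √(3.84) = 1.96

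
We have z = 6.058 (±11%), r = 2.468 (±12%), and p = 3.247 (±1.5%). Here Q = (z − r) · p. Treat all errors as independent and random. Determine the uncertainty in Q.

Let u = z − r = 3.590. δu = √(δz² + δr²) = √(0.444 + 0.0877) = 0.729, so δu/u = 0.203.
Q is then a monomial in u, p:
δQ/Q = √((δu/u)² + (1·δp/p)²) = √(0.0413 + 0.000225) = 0.204
Q = 11.66, so δQ = 0.204 × 11.66 = 2.37.

2.37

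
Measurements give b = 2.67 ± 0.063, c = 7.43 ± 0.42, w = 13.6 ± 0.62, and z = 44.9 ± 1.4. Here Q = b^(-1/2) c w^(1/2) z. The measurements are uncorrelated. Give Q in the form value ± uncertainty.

Relative error in a monomial: (δQ/Q)² = Σ (nᵢ · δxᵢ/xᵢ)².
  (−½·δb/b)² = (-0.5×0.0236)² = 0.000139;  (1·δc/c)² = (1×0.0565)² = 0.00320;  (½·δw/w)² = (0.5×0.0456)² = 0.000520;  (1·δz/z)² = (1×0.0312)² = 0.000972
δQ/Q = √(0.00483) = 0.0695
Q = 753, so δQ = 0.0695 × 753 = 52.3.

753 ± 52.3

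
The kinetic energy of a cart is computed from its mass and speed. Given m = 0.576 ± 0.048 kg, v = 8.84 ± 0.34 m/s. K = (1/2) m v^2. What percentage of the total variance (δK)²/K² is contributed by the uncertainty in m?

(δK/K)² = (1·δm/m)² + (2·δv/v)²
  m term: (1×0.0833)² = 0.00694
  v term: (2×0.0385)² = 0.00592
Total = 0.0129. Share from m = 0.00694/0.0129 = 0.540.

54.0%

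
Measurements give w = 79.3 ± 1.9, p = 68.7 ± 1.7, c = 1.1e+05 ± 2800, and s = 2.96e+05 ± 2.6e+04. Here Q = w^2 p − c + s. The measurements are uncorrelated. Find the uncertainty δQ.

Let h = w^2·p = 4.32e+05. δh/h = √((2·δw/w)² + (1·δp/p)²) = √(0.00230 + 0.000612) = 0.0539, so δh = 23300.
Q = h − c + s: δQ = √(δh² + δc² + δs²) = √(5.43e+08 + 7.84e+06 + 6.76e+08) = 35000

35000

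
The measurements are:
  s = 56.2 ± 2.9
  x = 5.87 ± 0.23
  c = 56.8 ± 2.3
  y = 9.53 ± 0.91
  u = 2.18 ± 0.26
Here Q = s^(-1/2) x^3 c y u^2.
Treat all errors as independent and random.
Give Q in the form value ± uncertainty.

69400 ± 19900

Since Q is a product/quotient, work with relative uncertainties:
  (−½·δs/s)² = (-0.5×0.0516)² = 0.000666;  (3·δx/x)² = (3×0.0392)² = 0.0138;  (1·δc/c)² = (1×0.0405)² = 0.00164;  (1·δy/y)² = (1×0.0955)² = 0.00912;  (2·δu/u)² = (2×0.119)² = 0.0569
δQ/Q = √(0.0821) = 0.287
Q = 69400, so δQ = 0.287 × 69400 = 19900.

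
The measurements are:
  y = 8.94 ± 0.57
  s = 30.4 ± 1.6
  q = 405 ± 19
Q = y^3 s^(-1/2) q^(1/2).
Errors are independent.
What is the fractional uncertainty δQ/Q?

0.194

Products/powers → add relative errors in quadrature, weighted by exponent:
  (3·δy/y)² = (3×0.0638)² = 0.0366;  (−½·δs/s)² = (-0.5×0.0526)² = 0.000693;  (½·δq/q)² = (0.5×0.0469)² = 0.000550
δQ/Q = √(0.0378) = 0.194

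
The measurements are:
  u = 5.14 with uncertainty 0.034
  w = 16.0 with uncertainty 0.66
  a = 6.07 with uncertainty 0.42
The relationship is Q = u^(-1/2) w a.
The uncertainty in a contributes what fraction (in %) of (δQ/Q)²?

(δQ/Q)² = (−½·δu/u)² + (1·δw/w)² + (1·δa/a)²
  u term: (-0.5×0.00661)² = 1.09e-05
  w term: (1×0.0413)² = 0.00170
  a term: (1×0.0692)² = 0.00479
Total = 0.00650. Share from a = 0.00479/0.00650 = 0.737.

73.7%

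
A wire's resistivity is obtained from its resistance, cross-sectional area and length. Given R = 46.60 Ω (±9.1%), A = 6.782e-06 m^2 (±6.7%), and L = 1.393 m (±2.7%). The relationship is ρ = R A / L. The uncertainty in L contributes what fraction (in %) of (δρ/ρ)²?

(δρ/ρ)² = (1·δR/R)² + (1·δA/A)² + (-1·δL/L)²
  R term: (1×0.0910)² = 0.00828
  A term: (1×0.0670)² = 0.00449
  L term: (-1×0.0270)² = 0.000729
Total = 0.0135. Share from L = 0.000729/0.0135 = 0.0540.

5.40%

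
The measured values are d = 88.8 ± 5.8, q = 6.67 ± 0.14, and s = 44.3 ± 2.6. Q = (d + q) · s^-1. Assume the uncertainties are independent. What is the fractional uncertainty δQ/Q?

Let u = d + q = 95.5. δu = √(δd² + δq²) = √(33.6 + 0.0196) = 5.80, so δu/u = 0.0608.
Q is then a monomial in u, s:
δQ/Q = √((δu/u)² + (-1·δs/s)²) = √(0.00369 + 0.00344) = 0.0845

0.0845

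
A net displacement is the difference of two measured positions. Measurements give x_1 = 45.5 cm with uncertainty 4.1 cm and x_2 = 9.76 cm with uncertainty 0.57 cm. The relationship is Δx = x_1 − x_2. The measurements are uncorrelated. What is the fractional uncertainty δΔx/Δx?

0.116

Each term contributes (cᵢ δxᵢ)² to (δΔx)²:
  (δx_1)² = 16.8;  (δx_2)² = 0.325
δΔx = √(17.1) = 4.14 cm
Δx = 35.7 cm, so δΔx/Δx = 4.14/35.7 = 0.116.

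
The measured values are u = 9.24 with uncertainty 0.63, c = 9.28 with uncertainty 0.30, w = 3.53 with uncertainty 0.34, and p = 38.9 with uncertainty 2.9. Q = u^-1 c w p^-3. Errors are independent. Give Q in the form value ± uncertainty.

Q is a product of powers, so relative uncertainties combine in quadrature:
  (-1·δu/u)² = (-1×0.0682)² = 0.00465;  (1·δc/c)² = (1×0.0323)² = 0.00105;  (1·δw/w)² = (1×0.0963)² = 0.00928;  (-3·δp/p)² = (-3×0.0746)² = 0.0500
δQ/Q = √(0.0650) = 0.255
Q = 6.02e-05, so δQ = 0.255 × 6.02e-05 = 1.54e-05.

(6.02 ± 1.54) × 10^-5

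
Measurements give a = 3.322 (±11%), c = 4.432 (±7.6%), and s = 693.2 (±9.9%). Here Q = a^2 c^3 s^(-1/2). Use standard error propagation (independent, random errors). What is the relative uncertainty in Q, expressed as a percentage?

32.1%

Each factor contributes (exponent × relative error)² to (δQ/Q)²:
  (2·δa/a)² = (2×0.110)² = 0.0484;  (3·δc/c)² = (3×0.0760)² = 0.0520;  (−½·δs/s)² = (-0.5×0.0990)² = 0.00245
δQ/Q = √(0.103) = 0.321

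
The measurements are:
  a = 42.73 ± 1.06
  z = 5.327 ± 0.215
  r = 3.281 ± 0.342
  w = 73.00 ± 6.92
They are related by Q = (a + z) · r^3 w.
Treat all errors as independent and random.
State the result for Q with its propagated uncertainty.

Let u = a + z = 48.06. δu = √(δa² + δz²) = √(1.12 + 0.0462) = 1.08, so δu/u = 0.0225.
Q is then a monomial in u, r, w:
δQ/Q = √((δu/u)² + (3·δr/r)² + (1·δw/w)²) = √(0.000507 + 0.0978 + 0.00899) = 0.328
Q = 123900, so δQ = 0.328 × 123900 = 40600.

123900 ± 40600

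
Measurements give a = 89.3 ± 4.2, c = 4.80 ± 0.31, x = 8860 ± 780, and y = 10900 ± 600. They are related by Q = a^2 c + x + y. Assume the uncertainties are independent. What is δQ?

4480

Let p = a^2·c = 38300. δp/p = √((2·δa/a)² + (1·δc/c)²) = √(0.00885 + 0.00417) = 0.114, so δp = 4370.
Q = p + x + y: δQ = √(δp² + δx² + δy²) = √(1.91e+07 + 6.08e+05 + 3.6e+05) = 4480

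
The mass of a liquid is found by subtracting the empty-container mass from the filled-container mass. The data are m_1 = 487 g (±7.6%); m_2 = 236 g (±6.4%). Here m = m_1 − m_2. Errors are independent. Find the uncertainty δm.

m is a linear combination, so absolute uncertainties add in quadrature:
  (δm_1)² = 1370;  (δm_2)² = 228
δm = √(1600) = 40.0 g

40.0 g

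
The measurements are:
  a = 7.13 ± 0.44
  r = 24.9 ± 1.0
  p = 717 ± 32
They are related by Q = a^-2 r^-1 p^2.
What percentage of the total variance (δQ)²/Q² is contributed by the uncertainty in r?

6.50%

(δQ/Q)² = (-2·δa/a)² + (-1·δr/r)² + (2·δp/p)²
  a term: (-2×0.0617)² = 0.0152
  r term: (-1×0.0402)² = 0.00161
  p term: (2×0.0446)² = 0.00797
Total = 0.0248. Share from r = 0.00161/0.0248 = 0.0650.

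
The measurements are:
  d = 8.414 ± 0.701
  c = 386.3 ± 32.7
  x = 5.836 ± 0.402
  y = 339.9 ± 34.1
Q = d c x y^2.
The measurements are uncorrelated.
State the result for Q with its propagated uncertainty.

(2.192 ± 0.533) × 10^9

Since Q is a product/quotient, work with relative uncertainties:
  (1·δd/d)² = (1×0.0833)² = 0.00694;  (1·δc/c)² = (1×0.0846)² = 0.00717;  (1·δx/x)² = (1×0.0689)² = 0.00474;  (2·δy/y)² = (2×0.100)² = 0.0403
δQ/Q = √(0.0591) = 0.243
Q = 2.192e+09, so δQ = 0.243 × 2.192e+09 = 5.33e+08.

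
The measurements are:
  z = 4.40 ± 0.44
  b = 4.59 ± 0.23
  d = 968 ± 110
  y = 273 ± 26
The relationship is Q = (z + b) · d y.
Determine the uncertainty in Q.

Let u = z + b = 8.99. δu = √(δz² + δb²) = √(0.194 + 0.0529) = 0.496, so δu/u = 0.0552.
Q is then a monomial in u, d, y:
δQ/Q = √((δu/u)² + (1·δd/d)² + (1·δy/y)²) = √(0.00305 + 0.0129 + 0.00907) = 0.158
Q = 2.38e+06, so δQ = 0.158 × 2.38e+06 = 3.76e+05.

3.76e+05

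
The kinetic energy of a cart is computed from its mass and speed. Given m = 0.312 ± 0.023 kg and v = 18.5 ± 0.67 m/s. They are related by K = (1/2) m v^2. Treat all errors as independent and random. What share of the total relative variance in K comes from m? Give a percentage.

(δK/K)² = (1·δm/m)² + (2·δv/v)²
  m term: (1×0.0737)² = 0.00543
  v term: (2×0.0362)² = 0.00525
Total = 0.0107. Share from m = 0.00543/0.0107 = 0.509.

50.9%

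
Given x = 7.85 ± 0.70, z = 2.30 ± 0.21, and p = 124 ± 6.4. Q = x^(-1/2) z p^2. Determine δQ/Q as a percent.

14.5%

For a monomial Q ∝ x^(-1/2), z, p^2, fractional errors add in quadrature:
  (−½·δx/x)² = (-0.5×0.0892)² = 0.00199;  (1·δz/z)² = (1×0.0913)² = 0.00834;  (2·δp/p)² = (2×0.0516)² = 0.0107
δQ/Q = √(0.0210) = 0.145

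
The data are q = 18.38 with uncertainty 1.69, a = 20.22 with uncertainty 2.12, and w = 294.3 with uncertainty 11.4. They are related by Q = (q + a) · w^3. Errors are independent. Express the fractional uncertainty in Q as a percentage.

Let u = q + a = 38.60. δu = √(δq² + δa²) = √(2.86 + 4.49) = 2.71, so δu/u = 0.0702.
Q is then a monomial in u, w:
δQ/Q = √((δu/u)² + (3·δw/w)²) = √(0.00493 + 0.0135) = 0.136

13.6%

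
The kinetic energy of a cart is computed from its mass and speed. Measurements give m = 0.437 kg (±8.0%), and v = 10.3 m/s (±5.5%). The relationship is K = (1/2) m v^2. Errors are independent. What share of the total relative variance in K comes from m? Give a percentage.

34.6%

(δK/K)² = (1·δm/m)² + (2·δv/v)²
  m term: (1×0.0800)² = 0.00640
  v term: (2×0.0550)² = 0.0121
Total = 0.0185. Share from m = 0.00640/0.0185 = 0.346.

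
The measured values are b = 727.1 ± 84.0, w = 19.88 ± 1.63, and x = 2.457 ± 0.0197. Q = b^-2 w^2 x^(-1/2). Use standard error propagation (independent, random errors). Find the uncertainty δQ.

Relative error in a monomial: (δQ/Q)² = Σ (nᵢ · δxᵢ/xᵢ)².
  (-2·δb/b)² = (-2×0.116)² = 0.0534;  (2·δw/w)² = (2×0.0820)² = 0.0269;  (−½·δx/x)² = (-0.5×0.00802)² = 1.61e-05
δQ/Q = √(0.0803) = 0.283
Q = 0.0004769, so δQ = 0.283 × 0.0004769 = 0.000135.

0.000135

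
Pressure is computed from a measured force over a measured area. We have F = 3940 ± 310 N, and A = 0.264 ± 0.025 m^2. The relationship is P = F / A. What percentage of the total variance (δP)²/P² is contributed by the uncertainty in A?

59.2%

(δP/P)² = (1·δF/F)² + (-1·δA/A)²
  F term: (1×0.0787)² = 0.00619
  A term: (-1×0.0947)² = 0.00897
Total = 0.0152. Share from A = 0.00897/0.0152 = 0.592.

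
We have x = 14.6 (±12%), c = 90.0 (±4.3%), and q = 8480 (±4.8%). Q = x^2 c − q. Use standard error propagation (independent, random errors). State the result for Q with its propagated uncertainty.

10700 ± 4700

Let p = x^2·c = 19200. δp/p = √((2·δx/x)² + (1·δc/c)²) = √(0.0576 + 0.00185) = 0.244, so δp = 4680.
Q = p − q: δQ = √(δp² + δq²) = √(2.19e+07 + 1.66e+05) = 4700
Q = 10700.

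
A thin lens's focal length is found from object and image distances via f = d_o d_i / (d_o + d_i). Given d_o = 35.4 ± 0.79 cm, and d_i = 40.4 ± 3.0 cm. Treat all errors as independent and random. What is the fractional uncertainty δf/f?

∂f/∂d_o = (d_i/(d_o+d_i))² = 0.284;  ∂f/∂d_i = (d_o/(d_o+d_i))² = 0.218
δf = √((∂f/∂d_o · δd_o)² + (∂f/∂d_i · δd_i)²) = √(0.0504 + 0.428) = 0.692 cm
f = 18.9 cm, so δf/f = 0.692/18.9 = 0.0367.

0.0367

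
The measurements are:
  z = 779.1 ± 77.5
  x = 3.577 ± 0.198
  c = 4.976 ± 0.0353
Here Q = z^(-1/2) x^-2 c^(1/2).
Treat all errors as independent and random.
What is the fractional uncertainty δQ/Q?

Products/powers → add relative errors in quadrature, weighted by exponent:
  (−½·δz/z)² = (-0.5×0.0995)² = 0.00247;  (-2·δx/x)² = (-2×0.0554)² = 0.0123;  (½·δc/c)² = (0.5×0.00709)² = 1.26e-05
δQ/Q = √(0.0147) = 0.121

0.121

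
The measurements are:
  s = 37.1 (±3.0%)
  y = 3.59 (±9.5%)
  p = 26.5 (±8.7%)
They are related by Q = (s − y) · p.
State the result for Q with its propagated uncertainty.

Let u = s − y = 33.5. δu = √(δs² + δy²) = √(1.24 + 0.116) = 1.16, so δu/u = 0.0347.
Q is then a monomial in u, p:
δQ/Q = √((δu/u)² + (1·δp/p)²) = √(0.00121 + 0.00757) = 0.0937
Q = 888, so δQ = 0.0937 × 888 = 83.2.

888 ± 83.2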